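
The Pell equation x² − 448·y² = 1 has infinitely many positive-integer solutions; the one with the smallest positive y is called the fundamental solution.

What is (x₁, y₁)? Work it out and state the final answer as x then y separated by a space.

√448 = [21; 6,42, …], period ℓ=2 (even) → k=1
i=0: a=21 ⇒ p=21, q=1
i=1: a=6 ⇒ p=127, q=6
(x₁, y₁) = (127, 6);  127² − 448·6² = 1 ✓

127 6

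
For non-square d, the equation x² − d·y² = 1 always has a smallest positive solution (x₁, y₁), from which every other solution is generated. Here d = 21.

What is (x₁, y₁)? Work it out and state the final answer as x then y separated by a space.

55 12

d=21: √d = [4; 1,1,2,1,1,8] (ℓ=6, even), read p_5/q_5
step 0: (4, 1)  from 4·(1,0) + (0,1)
…
step 3: (23, 5)  from 2·(9,2) + (5,1)
step 4: (32, 7)  from 1·(23,5) + (9,2)
step 5: (55, 12)  from 1·(32,7) + (23,5)
fundamental: x₁=55, y₁=12  (since 3025 − 21·144 = 1)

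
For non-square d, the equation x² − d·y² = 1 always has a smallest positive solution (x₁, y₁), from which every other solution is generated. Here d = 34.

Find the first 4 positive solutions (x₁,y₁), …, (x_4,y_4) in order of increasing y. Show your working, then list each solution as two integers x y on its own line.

35 6
2449 420
171395 29394
11995201 2057160

[5; 1,4,1,10] for √34; ℓ=4 ⇒ convergent index 3
a_0=5:  p_0=5·1+0=5,  q_0=5·0+1=1
a_1=1:  p_1=1·5+1=6,  q_1=1·1+0=1
a_2=4:  p_2=4·6+5=29,  q_2=4·1+1=5
a_3=1:  p_3=1·29+6=35,  q_3=1·5+1=6
fundamental: x₁=35, y₁=6  (since 1225 − 34·36 = 1)
n=2: (35,6)∘(35,6) = (35·35+34·6·6, 35·6+6·35) = (2449,420)
n=3: (2449,420)∘(35,6) = (35·2449+34·6·420, 35·420+6·2449) = (171395,29394)
n=4: (171395,29394)∘(35,6) = (35·171395+34·6·29394, 35·29394+6·171395) = (11995201,2057160)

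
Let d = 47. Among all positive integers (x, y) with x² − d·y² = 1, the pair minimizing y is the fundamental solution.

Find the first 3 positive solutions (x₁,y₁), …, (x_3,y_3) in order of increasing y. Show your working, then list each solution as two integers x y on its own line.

√47 → a₀=6, period (1,5,1,12); ℓ=4 even so k=3
a_0=6:  p_0=6·1+0=6,  q_0=6·0+1=1
…
a_2=5:  p_2=5·7+6=41,  q_2=5·1+1=6
a_3=1:  p_3=1·41+7=48,  q_3=1·6+1=7
(x₁, y₁) = (48, 7);  48² − 47·7² = 1 ✓
(x_2, y_2) = (48·48 + 47·7·7, 48·7 + 7·48) = (4607, 672)
(x_3, y_3) = (48·4607 + 47·7·672, 48·672 + 7·4607) = (442224, 64505)

48 7
4607 672
442224 64505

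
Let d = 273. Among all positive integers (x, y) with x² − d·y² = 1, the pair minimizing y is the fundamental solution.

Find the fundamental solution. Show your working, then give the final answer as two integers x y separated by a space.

727 44

√273 = [16; 1,1,10,1,1,32, …], period ℓ=6 (even) → k=5
k=0  a_k=16  p_k/q_k = 16/1
k=1  a_k=1  p_k/q_k = 17/1
…
k=3  a_k=10  p_k/q_k = 347/21
k=4  a_k=1  p_k/q_k = 380/23
k=5  a_k=1  p_k/q_k = 727/44
fundamental: x₁=727, y₁=44  (since 528529 − 273·1936 = 1)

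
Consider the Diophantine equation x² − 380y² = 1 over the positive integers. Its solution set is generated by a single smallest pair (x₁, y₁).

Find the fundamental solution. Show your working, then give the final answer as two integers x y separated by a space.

39 2

√380 = [19; 2,38, …], period ℓ=2 (even) → k=1
k=0  a_k=19  p_k/q_k = 19/1
k=1  a_k=2  p_k/q_k = 39/2
(x₁, y₁) = (39, 2);  39² − 380·2² = 1 ✓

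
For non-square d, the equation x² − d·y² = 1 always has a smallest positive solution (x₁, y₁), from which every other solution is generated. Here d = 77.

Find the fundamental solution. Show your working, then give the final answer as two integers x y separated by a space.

351 40

[8; 1,3,2,3,1,16] for √77; ℓ=6 ⇒ convergent index 5
a_0=8:  p_0=8·1+0=8,  q_0=8·0+1=1
a_1=1:  p_1=1·8+1=9,  q_1=1·1+0=1
a_2=3:  p_2=3·9+8=35,  q_2=3·1+1=4
a_3=2:  p_3=2·35+9=79,  q_3=2·4+1=9
a_4=3:  p_4=3·79+35=272,  q_4=3·9+4=31
a_5=1:  p_5=1·272+79=351,  q_5=1·31+9=40
(x₁, y₁) = (351, 40);  351² − 77·40² = 1 ✓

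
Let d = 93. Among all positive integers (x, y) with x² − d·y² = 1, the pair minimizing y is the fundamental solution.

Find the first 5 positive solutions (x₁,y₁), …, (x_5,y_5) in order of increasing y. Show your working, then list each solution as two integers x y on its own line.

d=93: √d = [9; 1,1,1,4,6,4,1,1,1,18] (ℓ=10, even), read p_9/q_9
k=0  a_k=9  p_k/q_k = 9/1
k=1  a_k=1  p_k/q_k = 10/1
…
k=3  a_k=1  p_k/q_k = 29/3
k=4  a_k=4  p_k/q_k = 135/14
k=5  a_k=6  p_k/q_k = 839/87
…
k=7  a_k=1  p_k/q_k = 4330/449
k=8  a_k=1  p_k/q_k = 7821/811
k=9  a_k=1  p_k/q_k = 12151/1260
(x₁, y₁) = (12151, 1260);  12151² − 93·1260² = 1 ✓
k=2:  x_2 = 12151·12151+93·1260·1260 = 295293601,  y_2 = 12151·1260+1260·12151 = 30620520
k=3:  x_3 = 12151·295293601+93·1260·30620520 = 7176225079351,  y_3 = 12151·30620520+1260·295293601 = 744139875780
k=4:  x_4 = 12151·7176225079351+93·1260·744139875780 = 174396621583094401,  y_4 = 12151·744139875780+1260·7176225079351 = 18084087230585040
k=5:  x_5 = 12151·174396621583094401+93·1260·18084087230585040 = 4238186690536135053751,  y_5 = 12151·18084087230585040+1260·174396621583094401 = 439479487133537766300

12151 1260
295293601 30620520
7176225079351 744139875780
174396621583094401 18084087230585040
4238186690536135053751 439479487133537766300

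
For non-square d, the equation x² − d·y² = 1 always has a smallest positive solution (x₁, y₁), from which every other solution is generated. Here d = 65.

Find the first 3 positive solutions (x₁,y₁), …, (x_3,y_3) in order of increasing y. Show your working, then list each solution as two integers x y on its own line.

√65 → a₀=8, period (16); ℓ=1 odd so k=1
step 0: (8, 1)  from 8·(1,0) + (0,1)
step 1: (129, 16)  from 16·(8,1) + (1,0)
(x₁, y₁) = (129, 16);  129² − 65·16² = 1 ✓
k=2:  x_2 = 129·129+65·16·16 = 33281,  y_2 = 129·16+16·129 = 4128
k=3:  x_3 = 129·33281+65·16·4128 = 8586369,  y_3 = 129·4128+16·33281 = 1065008

129 16
33281 4128
8586369 1065008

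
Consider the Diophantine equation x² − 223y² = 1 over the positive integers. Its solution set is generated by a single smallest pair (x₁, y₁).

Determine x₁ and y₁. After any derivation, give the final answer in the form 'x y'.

224 15

[14; 1,13,1,28] for √223; ℓ=4 ⇒ convergent index 3
k=0  a_k=14  p_k/q_k = 14/1
…
k=2  a_k=13  p_k/q_k = 209/14
k=3  a_k=1  p_k/q_k = 224/15
(x₁, y₁) = (224, 15);  224² − 223·15² = 1 ✓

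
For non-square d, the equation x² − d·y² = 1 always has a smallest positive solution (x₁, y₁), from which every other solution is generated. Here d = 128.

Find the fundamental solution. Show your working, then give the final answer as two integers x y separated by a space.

577 51

[11; 3,5,3,22] for √128; ℓ=4 ⇒ convergent index 3
step 0: (11, 1)  from 11·(1,0) + (0,1)
…
step 2: (181, 16)  from 5·(34,3) + (11,1)
step 3: (577, 51)  from 3·(181,16) + (34,3)
fundamental: x₁=577, y₁=51  (since 332929 − 128·2601 = 1)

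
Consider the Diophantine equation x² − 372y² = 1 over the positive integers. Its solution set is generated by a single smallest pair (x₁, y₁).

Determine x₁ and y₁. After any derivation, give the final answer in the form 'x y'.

12151 630

d=372: √d = [19; 3,2,12,2,3,38] (ℓ=6, even), read p_5/q_5
k=0  a_k=19  p_k/q_k = 19/1
…
k=3  a_k=12  p_k/q_k = 1678/87
k=4  a_k=2  p_k/q_k = 3491/181
k=5  a_k=3  p_k/q_k = 12151/630
→ (12151, 630).  Check: 12151²=147646801, 372·630²=147646800, difference 1.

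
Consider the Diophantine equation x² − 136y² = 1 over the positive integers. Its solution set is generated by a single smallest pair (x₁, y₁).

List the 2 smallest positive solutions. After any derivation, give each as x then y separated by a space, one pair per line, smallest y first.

[11; 1,1,1,22] for √136; ℓ=4 ⇒ convergent index 3
a_0=11:  p_0=11·1+0=11,  q_0=11·0+1=1
…
a_2=1:  p_2=1·12+11=23,  q_2=1·1+1=2
a_3=1:  p_3=1·23+12=35,  q_3=1·2+1=3
fundamental: x₁=35, y₁=3  (since 1225 − 136·9 = 1)
(35+3√136)^2 = 2449 + 210√136

35 3
2449 210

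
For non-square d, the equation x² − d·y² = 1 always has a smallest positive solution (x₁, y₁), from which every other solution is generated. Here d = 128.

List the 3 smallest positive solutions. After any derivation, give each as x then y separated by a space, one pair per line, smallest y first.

d=128: √d = [11; 3,5,3,22] (ℓ=4, even), read p_3/q_3
step 0: (11, 1)  from 11·(1,0) + (0,1)
…
step 2: (181, 16)  from 5·(34,3) + (11,1)
step 3: (577, 51)  from 3·(181,16) + (34,3)
(x₁, y₁) = (577, 51);  577² − 128·51² = 1 ✓
(577+51√128)^2 = 665857 + 58854√128
(577+51√128)^3 = 768398401 + 67917465√128

577 51
665857 58854
768398401 67917465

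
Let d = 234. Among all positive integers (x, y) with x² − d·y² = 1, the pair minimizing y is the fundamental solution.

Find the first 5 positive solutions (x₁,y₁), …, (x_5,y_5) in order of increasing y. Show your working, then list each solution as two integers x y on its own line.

5201 340
54100801 3536680
562756526801 36788545020
5853793337683201 382674441761360
60891157735824130001 3980579506413121700

√234 = [15; 3,2,1,2,1,2,3,30, …], period ℓ=8 (even) → k=7
step 0: (15, 1)  from 15·(1,0) + (0,1)
step 1: (46, 3)  from 3·(15,1) + (1,0)
step 2: (107, 7)  from 2·(46,3) + (15,1)
…
step 4: (413, 27)  from 2·(153,10) + (107,7)
step 5: (566, 37)  from 1·(413,27) + (153,10)
step 6: (1545, 101)  from 2·(566,37) + (413,27)
step 7: (5201, 340)  from 3·(1545,101) + (566,37)
fundamental: x₁=5201, y₁=340  (since 27050401 − 234·115600 = 1)
n=2: (5201,340)∘(5201,340) = (5201·5201+234·340·340, 5201·340+340·5201) = (54100801,3536680)
n=3: (54100801,3536680)∘(5201,340) = (5201·54100801+234·340·3536680, 5201·3536680+340·54100801) = (562756526801,36788545020)
n=4: (562756526801,36788545020)∘(5201,340) = (5201·562756526801+234·340·36788545020, 5201·36788545020+340·562756526801) = (5853793337683201,382674441761360)
n=5: (5853793337683201,382674441761360)∘(5201,340) = (5201·5853793337683201+234·340·382674441761360, 5201·382674441761360+340·5853793337683201) = (60891157735824130001,3980579506413121700)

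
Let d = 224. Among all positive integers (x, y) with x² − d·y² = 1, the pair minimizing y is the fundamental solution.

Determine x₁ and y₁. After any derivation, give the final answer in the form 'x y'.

15 1

d=224: √d = [14; 1,28] (ℓ=2, even), read p_1/q_1
i=0: a=14 ⇒ p=14, q=1
i=1: a=1 ⇒ p=15, q=1
→ (15, 1).  Check: 15²=225, 224·1²=224, difference 1.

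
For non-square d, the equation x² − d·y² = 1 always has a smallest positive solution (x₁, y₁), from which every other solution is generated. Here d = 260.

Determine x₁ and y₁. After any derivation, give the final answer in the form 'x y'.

√260 = [16; 8,32, …], period ℓ=2 (even) → k=1
a_0=16:  p_0=16·1+0=16,  q_0=16·0+1=1
a_1=8:  p_1=8·16+1=129,  q_1=8·1+0=8
(x₁, y₁) = (129, 8);  129² − 260·8² = 1 ✓

129 8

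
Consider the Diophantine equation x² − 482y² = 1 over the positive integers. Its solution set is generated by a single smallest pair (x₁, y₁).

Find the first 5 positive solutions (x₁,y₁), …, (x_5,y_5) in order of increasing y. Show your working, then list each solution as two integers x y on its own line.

483 22
466577 21252
450712899 20529410
435388193857 19831388808
420584544552963 19157101059118

√482 → a₀=21, period (1,20,1,42); ℓ=4 even so k=3
k=0  a_k=21  p_k/q_k = 21/1
…
k=2  a_k=20  p_k/q_k = 461/21
k=3  a_k=1  p_k/q_k = 483/22
(x₁, y₁) = (483, 22);  483² − 482·22² = 1 ✓
k=2:  x_2 = 483·483+482·22·22 = 466577,  y_2 = 483·22+22·483 = 21252
k=3:  x_3 = 483·466577+482·22·21252 = 450712899,  y_3 = 483·21252+22·466577 = 20529410
k=4:  x_4 = 483·450712899+482·22·20529410 = 435388193857,  y_4 = 483·20529410+22·450712899 = 19831388808
k=5:  x_5 = 483·435388193857+482·22·19831388808 = 420584544552963,  y_5 = 483·19831388808+22·435388193857 = 19157101059118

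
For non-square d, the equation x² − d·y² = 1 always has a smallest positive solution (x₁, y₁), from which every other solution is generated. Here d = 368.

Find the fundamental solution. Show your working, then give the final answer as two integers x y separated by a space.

1151 60

√368 → a₀=19, period (5,2,5,38); ℓ=4 even so k=3
step 0: (19, 1)  from 19·(1,0) + (0,1)
step 1: (96, 5)  from 5·(19,1) + (1,0)
step 2: (211, 11)  from 2·(96,5) + (19,1)
step 3: (1151, 60)  from 5·(211,11) + (96,5)
(x₁, y₁) = (1151, 60);  1151² − 368·60² = 1 ✓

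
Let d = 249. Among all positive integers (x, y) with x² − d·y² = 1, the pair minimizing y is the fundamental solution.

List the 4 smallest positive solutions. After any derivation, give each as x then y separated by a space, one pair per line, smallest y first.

8553815 542076
146335502108449 9273635639880
2503453625935556812055 158649927281879742324
42828158354663763449114371201 2714124255465295062538692240

√249 = [15; 1,3,1,1,5,…,3,1,30, …], period ℓ=16 (even) → k=15
i=0: a=15 ⇒ p=15, q=1
…
i=4: a=1 ⇒ p=142, q=9
…
i=10: a=1 ⇒ p=150586, q=9543
…
i=14: a=3 ⇒ p=6669699, q=422675
i=15: a=1 ⇒ p=8553815, q=542076
→ (8553815, 542076).  Check: 8553815²=73167751054225, 249·542076²=73167751054224, difference 1.
(x_2, y_2) = (8553815·8553815 + 249·542076·542076, 8553815·542076 + 542076·8553815) = (146335502108449, 9273635639880)
(x_3, y_3) = (8553815·146335502108449 + 249·542076·9273635639880, 8553815·9273635639880 + 542076·146335502108449) = (2503453625935556812055, 158649927281879742324)
(x_4, y_4) = (8553815·2503453625935556812055 + 249·542076·158649927281879742324, 8553815·158649927281879742324 + 542076·2503453625935556812055) = (42828158354663763449114371201, 2714124255465295062538692240)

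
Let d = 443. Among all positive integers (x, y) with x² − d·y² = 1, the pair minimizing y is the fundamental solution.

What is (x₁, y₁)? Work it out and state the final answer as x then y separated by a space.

d=443: √d = [21; 21,42] (ℓ=2, even), read p_1/q_1
k=0  a_k=21  p_k/q_k = 21/1
k=1  a_k=21  p_k/q_k = 442/21
fundamental: x₁=442, y₁=21  (since 195364 − 443·441 = 1)

442 21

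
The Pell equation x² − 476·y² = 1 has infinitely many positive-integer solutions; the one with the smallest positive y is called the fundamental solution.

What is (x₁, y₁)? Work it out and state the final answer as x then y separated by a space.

[21; 1,4,2,10,2,4,1,42] for √476; ℓ=8 ⇒ convergent index 7
step 0: (21, 1)  from 21·(1,0) + (0,1)
…
step 6: (23541, 1079)  from 4·(5258,241) + (2509,115)
step 7: (28799, 1320)  from 1·(23541,1079) + (5258,241)
→ (28799, 1320).  Check: 28799²=829382401, 476·1320²=829382400, difference 1.

28799 1320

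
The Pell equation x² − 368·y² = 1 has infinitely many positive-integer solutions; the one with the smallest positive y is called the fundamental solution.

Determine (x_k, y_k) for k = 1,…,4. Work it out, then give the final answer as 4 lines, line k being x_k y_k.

1151 60
2649601 138120
6099380351 317952180
14040770918401 731925780240

d=368: √d = [19; 5,2,5,38] (ℓ=4, even), read p_3/q_3
step 0: (19, 1)  from 19·(1,0) + (0,1)
step 1: (96, 5)  from 5·(19,1) + (1,0)
step 2: (211, 11)  from 2·(96,5) + (19,1)
step 3: (1151, 60)  from 5·(211,11) + (96,5)
(x₁, y₁) = (1151, 60);  1151² − 368·60² = 1 ✓
(x_2, y_2) = (1151·1151 + 368·60·60, 1151·60 + 60·1151) = (2649601, 138120)
(x_3, y_3) = (1151·2649601 + 368·60·138120, 1151·138120 + 60·2649601) = (6099380351, 317952180)
(x_4, y_4) = (1151·6099380351 + 368·60·317952180, 1151·317952180 + 60·6099380351) = (14040770918401, 731925780240)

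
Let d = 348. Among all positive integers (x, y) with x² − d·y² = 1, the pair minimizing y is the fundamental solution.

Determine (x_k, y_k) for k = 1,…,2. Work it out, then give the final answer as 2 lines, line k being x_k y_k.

1567 84
4910977 263256

d=348: √d = [18; 1,1,1,8,1,1,1,36] (ℓ=8, even), read p_7/q_7
a_0=18:  p_0=18·1+0=18,  q_0=18·0+1=1
…
a_2=1:  p_2=1·19+18=37,  q_2=1·1+1=2
…
a_5=1:  p_5=1·485+56=541,  q_5=1·26+3=29
a_6=1:  p_6=1·541+485=1026,  q_6=1·29+26=55
a_7=1:  p_7=1·1026+541=1567,  q_7=1·55+29=84
fundamental: x₁=1567, y₁=84  (since 2455489 − 348·7056 = 1)
n=2: (1567,84)∘(1567,84) = (1567·1567+348·84·84, 1567·84+84·1567) = (4910977,263256)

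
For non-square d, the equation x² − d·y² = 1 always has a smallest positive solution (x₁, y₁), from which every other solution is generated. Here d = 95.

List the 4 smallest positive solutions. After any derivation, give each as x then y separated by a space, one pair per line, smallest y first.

39 4
3041 312
237159 24332
18495361 1897584

√95 = [9; 1,2,1,18, …], period ℓ=4 (even) → k=3
k=0  a_k=9  p_k/q_k = 9/1
…
k=2  a_k=2  p_k/q_k = 29/3
k=3  a_k=1  p_k/q_k = 39/4
fundamental: x₁=39, y₁=4  (since 1521 − 95·16 = 1)
n=2: (39,4)∘(39,4) = (39·39+95·4·4, 39·4+4·39) = (3041,312)
n=3: (3041,312)∘(39,4) = (39·3041+95·4·312, 39·312+4·3041) = (237159,24332)
n=4: (237159,24332)∘(39,4) = (39·237159+95·4·24332, 39·24332+4·237159) = (18495361,1897584)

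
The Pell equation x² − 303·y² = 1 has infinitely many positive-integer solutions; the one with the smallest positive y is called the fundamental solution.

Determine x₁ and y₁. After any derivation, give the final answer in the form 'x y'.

d=303: √d = [17; 2,2,5,2,2,34] (ℓ=6, even), read p_5/q_5
step 0: (17, 1)  from 17·(1,0) + (0,1)
…
step 3: (470, 27)  from 5·(87,5) + (35,2)
step 4: (1027, 59)  from 2·(470,27) + (87,5)
step 5: (2524, 145)  from 2·(1027,59) + (470,27)
fundamental: x₁=2524, y₁=145  (since 6370576 − 303·21025 = 1)

2524 145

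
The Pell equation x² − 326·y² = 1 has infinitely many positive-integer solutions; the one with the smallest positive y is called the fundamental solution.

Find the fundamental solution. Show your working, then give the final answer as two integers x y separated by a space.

325 18

[18; 18,36] for √326; ℓ=2 ⇒ convergent index 1
step 0: (18, 1)  from 18·(1,0) + (0,1)
step 1: (325, 18)  from 18·(18,1) + (1,0)
(x₁, y₁) = (325, 18);  325² − 326·18² = 1 ✓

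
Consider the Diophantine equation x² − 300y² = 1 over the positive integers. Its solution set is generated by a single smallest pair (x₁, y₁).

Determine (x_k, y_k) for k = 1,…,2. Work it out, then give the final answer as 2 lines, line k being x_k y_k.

1351 78
3650401 210756

√300 → a₀=17, period (3,8,3,34); ℓ=4 even so k=3
step 0: (17, 1)  from 17·(1,0) + (0,1)
step 1: (52, 3)  from 3·(17,1) + (1,0)
step 2: (433, 25)  from 8·(52,3) + (17,1)
step 3: (1351, 78)  from 3·(433,25) + (52,3)
→ (1351, 78).  Check: 1351²=1825201, 300·78²=1825200, difference 1.
(1351+78√300)^2 = 3650401 + 210756√300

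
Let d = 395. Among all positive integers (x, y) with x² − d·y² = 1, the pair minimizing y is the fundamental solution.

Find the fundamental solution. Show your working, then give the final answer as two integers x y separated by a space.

159 8

√395 = [19; 1,6,1,38, …], period ℓ=4 (even) → k=3
k=0  a_k=19  p_k/q_k = 19/1
…
k=2  a_k=6  p_k/q_k = 139/7
k=3  a_k=1  p_k/q_k = 159/8
→ (159, 8).  Check: 159²=25281, 395·8²=25280, difference 1.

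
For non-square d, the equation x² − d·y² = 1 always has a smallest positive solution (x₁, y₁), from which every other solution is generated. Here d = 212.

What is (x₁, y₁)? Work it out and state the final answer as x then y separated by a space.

√212 = [14; 1,1,3,1,1,…,1,1,28, …], period ℓ=14 (even) → k=13
a_0=14:  p_0=14·1+0=14,  q_0=14·0+1=1
…
a_2=1:  p_2=1·15+14=29,  q_2=1·1+1=2
a_3=3:  p_3=3·29+15=102,  q_3=3·2+1=7
…
a_9=1:  p_9=1·2781+2417=5198,  q_9=1·191+166=357
…
a_12=1:  p_12=1·29135+7979=37114,  q_12=1·2001+548=2549
a_13=1:  p_13=1·37114+29135=66249,  q_13=1·2549+2001=4550
fundamental: x₁=66249, y₁=4550  (since 4388930001 − 212·20702500 = 1)

66249 4550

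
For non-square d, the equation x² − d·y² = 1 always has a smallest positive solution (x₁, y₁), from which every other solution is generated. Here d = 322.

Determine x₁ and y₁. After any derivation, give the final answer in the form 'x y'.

323 18

[17; 1,16,1,34] for √322; ℓ=4 ⇒ convergent index 3
i=0: a=17 ⇒ p=17, q=1
…
i=2: a=16 ⇒ p=305, q=17
i=3: a=1 ⇒ p=323, q=18
fundamental: x₁=323, y₁=18  (since 104329 − 322·324 = 1)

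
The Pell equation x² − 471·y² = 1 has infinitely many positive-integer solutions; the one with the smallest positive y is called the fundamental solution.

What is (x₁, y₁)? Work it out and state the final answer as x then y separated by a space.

7838695 361188

[21; 1,2,2,1,3,…,2,1,42] for √471; ℓ=14 ⇒ convergent index 13
i=0: a=21 ⇒ p=21, q=1
…
i=4: a=1 ⇒ p=217, q=10
…
i=8: a=4 ⇒ p=198665, q=9154
…
i=10: a=1 ⇒ p=843469, q=38865
…
i=12: a=2 ⇒ p=5506953, q=253747
i=13: a=1 ⇒ p=7838695, q=361188
→ (7838695, 361188).  Check: 7838695²=61445139303025, 471·361188²=61445139303024, difference 1.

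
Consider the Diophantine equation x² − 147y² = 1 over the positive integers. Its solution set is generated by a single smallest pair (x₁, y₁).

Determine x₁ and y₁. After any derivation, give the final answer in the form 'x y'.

97 8

√147 = [12; 8,24, …], period ℓ=2 (even) → k=1
i=0: a=12 ⇒ p=12, q=1
i=1: a=8 ⇒ p=97, q=8
fundamental: x₁=97, y₁=8  (since 9409 − 147·64 = 1)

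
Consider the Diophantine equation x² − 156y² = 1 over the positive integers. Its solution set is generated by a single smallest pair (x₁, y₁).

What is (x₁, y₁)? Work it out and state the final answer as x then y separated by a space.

[12; 2,24] for √156; ℓ=2 ⇒ convergent index 1
step 0: (12, 1)  from 12·(1,0) + (0,1)
step 1: (25, 2)  from 2·(12,1) + (1,0)
→ (25, 2).  Check: 25²=625, 156·2²=624, difference 1.

25 2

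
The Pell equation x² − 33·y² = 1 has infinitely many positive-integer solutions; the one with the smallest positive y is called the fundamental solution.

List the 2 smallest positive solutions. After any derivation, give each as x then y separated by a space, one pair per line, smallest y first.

23 4
1057 184

d=33: √d = [5; 1,2,1,10] (ℓ=4, even), read p_3/q_3
a_0=5:  p_0=5·1+0=5,  q_0=5·0+1=1
…
a_2=2:  p_2=2·6+5=17,  q_2=2·1+1=3
a_3=1:  p_3=1·17+6=23,  q_3=1·3+1=4
→ (23, 4).  Check: 23²=529, 33·4²=528, difference 1.
(23+4√33)^2 = 1057 + 184√33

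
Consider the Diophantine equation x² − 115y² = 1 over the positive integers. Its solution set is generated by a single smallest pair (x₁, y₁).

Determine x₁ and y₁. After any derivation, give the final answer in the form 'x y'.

1126 105

[10; 1,2,1,1,1,1,1,2,1,20] for √115; ℓ=10 ⇒ convergent index 9
step 0: (10, 1)  from 10·(1,0) + (0,1)
step 1: (11, 1)  from 1·(10,1) + (1,0)
…
step 3: (43, 4)  from 1·(32,3) + (11,1)
step 4: (75, 7)  from 1·(43,4) + (32,3)
step 5: (118, 11)  from 1·(75,7) + (43,4)
step 6: (193, 18)  from 1·(118,11) + (75,7)
step 7: (311, 29)  from 1·(193,18) + (118,11)
step 8: (815, 76)  from 2·(311,29) + (193,18)
step 9: (1126, 105)  from 1·(815,76) + (311,29)
(x₁, y₁) = (1126, 105);  1126² − 115·105² = 1 ✓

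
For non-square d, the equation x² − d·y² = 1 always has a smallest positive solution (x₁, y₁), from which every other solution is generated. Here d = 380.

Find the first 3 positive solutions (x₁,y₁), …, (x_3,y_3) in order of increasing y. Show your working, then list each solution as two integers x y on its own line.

d=380: √d = [19; 2,38] (ℓ=2, even), read p_1/q_1
i=0: a=19 ⇒ p=19, q=1
i=1: a=2 ⇒ p=39, q=2
fundamental: x₁=39, y₁=2  (since 1521 − 380·4 = 1)
n=2: (39,2)∘(39,2) = (39·39+380·2·2, 39·2+2·39) = (3041,156)
n=3: (3041,156)∘(39,2) = (39·3041+380·2·156, 39·156+2·3041) = (237159,12166)

39 2
3041 156
237159 12166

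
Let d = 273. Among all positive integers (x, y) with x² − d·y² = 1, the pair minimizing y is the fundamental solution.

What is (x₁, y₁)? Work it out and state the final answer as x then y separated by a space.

727 44

[16; 1,1,10,1,1,32] for √273; ℓ=6 ⇒ convergent index 5
a_0=16:  p_0=16·1+0=16,  q_0=16·0+1=1
…
a_2=1:  p_2=1·17+16=33,  q_2=1·1+1=2
a_3=10:  p_3=10·33+17=347,  q_3=10·2+1=21
a_4=1:  p_4=1·347+33=380,  q_4=1·21+2=23
a_5=1:  p_5=1·380+347=727,  q_5=1·23+21=44
(x₁, y₁) = (727, 44);  727² − 273·44² = 1 ✓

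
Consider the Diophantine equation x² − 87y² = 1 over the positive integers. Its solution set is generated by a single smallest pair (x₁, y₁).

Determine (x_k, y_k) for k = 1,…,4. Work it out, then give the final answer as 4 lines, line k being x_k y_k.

√87 → a₀=9, period (3,18); ℓ=2 even so k=1
a_0=9:  p_0=9·1+0=9,  q_0=9·0+1=1
a_1=3:  p_1=3·9+1=28,  q_1=3·1+0=3
fundamental: x₁=28, y₁=3  (since 784 − 87·9 = 1)
k=2:  x_2 = 28·28+87·3·3 = 1567,  y_2 = 28·3+3·28 = 168
k=3:  x_3 = 28·1567+87·3·168 = 87724,  y_3 = 28·168+3·1567 = 9405
k=4:  x_4 = 28·87724+87·3·9405 = 4910977,  y_4 = 28·9405+3·87724 = 526512

28 3
1567 168
87724 9405
4910977 526512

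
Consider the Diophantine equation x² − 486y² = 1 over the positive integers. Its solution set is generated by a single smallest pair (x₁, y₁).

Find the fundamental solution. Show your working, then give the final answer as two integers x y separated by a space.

485 22

[22; 22,44] for √486; ℓ=2 ⇒ convergent index 1
a_0=22:  p_0=22·1+0=22,  q_0=22·0+1=1
a_1=22:  p_1=22·22+1=485,  q_1=22·1+0=22
fundamental: x₁=485, y₁=22  (since 235225 − 486·484 = 1)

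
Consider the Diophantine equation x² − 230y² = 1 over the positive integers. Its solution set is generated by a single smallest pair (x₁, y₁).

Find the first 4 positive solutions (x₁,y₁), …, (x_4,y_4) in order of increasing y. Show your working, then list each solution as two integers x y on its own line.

[15; 6,30] for √230; ℓ=2 ⇒ convergent index 1
step 0: (15, 1)  from 15·(1,0) + (0,1)
step 1: (91, 6)  from 6·(15,1) + (1,0)
(x₁, y₁) = (91, 6);  91² − 230·6² = 1 ✓
(x_2, y_2) = (91·91 + 230·6·6, 91·6 + 6·91) = (16561, 1092)
(x_3, y_3) = (91·16561 + 230·6·1092, 91·1092 + 6·16561) = (3014011, 198738)
(x_4, y_4) = (91·3014011 + 230·6·198738, 91·198738 + 6·3014011) = (548533441, 36169224)

91 6
16561 1092
3014011 198738
548533441 36169224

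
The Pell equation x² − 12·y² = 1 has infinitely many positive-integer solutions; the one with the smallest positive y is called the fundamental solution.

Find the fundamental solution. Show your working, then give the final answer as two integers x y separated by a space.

7 2

[3; 2,6] for √12; ℓ=2 ⇒ convergent index 1
k=0  a_k=3  p_k/q_k = 3/1
k=1  a_k=2  p_k/q_k = 7/2
(x₁, y₁) = (7, 2);  7² − 12·2² = 1 ✓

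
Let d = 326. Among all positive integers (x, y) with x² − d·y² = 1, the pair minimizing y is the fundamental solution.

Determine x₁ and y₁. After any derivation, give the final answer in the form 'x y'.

325 18

d=326: √d = [18; 18,36] (ℓ=2, even), read p_1/q_1
i=0: a=18 ⇒ p=18, q=1
i=1: a=18 ⇒ p=325, q=18
→ (325, 18).  Check: 325²=105625, 326·18²=105624, difference 1.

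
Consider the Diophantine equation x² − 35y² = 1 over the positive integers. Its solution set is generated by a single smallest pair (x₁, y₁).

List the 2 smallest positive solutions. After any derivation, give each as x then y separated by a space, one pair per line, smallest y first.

6 1
71 12

√35 → a₀=5, period (1,10); ℓ=2 even so k=1
step 0: (5, 1)  from 5·(1,0) + (0,1)
step 1: (6, 1)  from 1·(5,1) + (1,0)
(x₁, y₁) = (6, 1);  6² − 35·1² = 1 ✓
n=2: (6,1)∘(6,1) = (6·6+35·1·1, 6·1+1·6) = (71,12)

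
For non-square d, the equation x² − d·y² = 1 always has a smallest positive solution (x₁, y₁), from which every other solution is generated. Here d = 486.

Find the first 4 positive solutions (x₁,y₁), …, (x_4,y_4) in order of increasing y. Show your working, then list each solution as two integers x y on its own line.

485 22
470449 21340
456335045 20699778
442644523201 20078763320

√486 → a₀=22, period (22,44); ℓ=2 even so k=1
i=0: a=22 ⇒ p=22, q=1
i=1: a=22 ⇒ p=485, q=22
→ (485, 22).  Check: 485²=235225, 486·22²=235224, difference 1.
(485+22√486)^2 = 470449 + 21340√486
(485+22√486)^3 = 456335045 + 20699778√486
(485+22√486)^4 = 442644523201 + 20078763320√486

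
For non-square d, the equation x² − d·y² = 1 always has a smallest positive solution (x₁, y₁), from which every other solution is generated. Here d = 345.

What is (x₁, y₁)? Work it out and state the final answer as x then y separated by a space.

√345 → a₀=18, period (1,1,2,1,6,1,2,1,1,36); ℓ=10 even so k=9
step 0: (18, 1)  from 18·(1,0) + (0,1)
step 1: (19, 1)  from 1·(18,1) + (1,0)
step 2: (37, 2)  from 1·(19,1) + (18,1)
step 3: (93, 5)  from 2·(37,2) + (19,1)
step 4: (130, 7)  from 1·(93,5) + (37,2)
step 5: (873, 47)  from 6·(130,7) + (93,5)
step 6: (1003, 54)  from 1·(873,47) + (130,7)
step 7: (2879, 155)  from 2·(1003,54) + (873,47)
step 8: (3882, 209)  from 1·(2879,155) + (1003,54)
step 9: (6761, 364)  from 1·(3882,209) + (2879,155)
→ (6761, 364).  Check: 6761²=45711121, 345·364²=45711120, difference 1.

6761 364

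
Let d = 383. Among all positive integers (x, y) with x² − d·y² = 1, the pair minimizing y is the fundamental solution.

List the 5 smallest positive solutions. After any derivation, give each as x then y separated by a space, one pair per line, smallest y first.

d=383: √d = [19; 1,1,3,19,3,1,1,38] (ℓ=8, even), read p_7/q_7
k=0  a_k=19  p_k/q_k = 19/1
k=1  a_k=1  p_k/q_k = 20/1
k=2  a_k=1  p_k/q_k = 39/2
…
k=5  a_k=3  p_k/q_k = 8063/412
k=6  a_k=1  p_k/q_k = 10705/547
k=7  a_k=1  p_k/q_k = 18768/959
→ (18768, 959).  Check: 18768²=352237824, 383·959²=352237823, difference 1.
(x_2, y_2) = (18768·18768 + 383·959·959, 18768·959 + 959·18768) = (704475647, 35997024)
(x_3, y_3) = (18768·704475647 + 383·959·35997024, 18768·35997024 + 959·704475647) = (26443197867024, 1351184291905)
(x_4, y_4) = (18768·26443197867024 + 383·959·1351184291905, 18768·1351184291905 + 959·26443197867024) = (992571874432137217, 50718053544949056)
(x_5, y_5) = (18768·992571874432137217 + 383·959·50718053544949056, 18768·50718053544949056 + 959·992571874432137217) = (37257177852241504710288, 1903752856512023474111)

18768 959
704475647 35997024
26443197867024 1351184291905
992571874432137217 50718053544949056
37257177852241504710288 1903752856512023474111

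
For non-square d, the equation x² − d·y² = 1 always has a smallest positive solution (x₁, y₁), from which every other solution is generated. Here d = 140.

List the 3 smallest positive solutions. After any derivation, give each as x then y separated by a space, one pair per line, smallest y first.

√140 → a₀=11, period (1,4,1,22); ℓ=4 even so k=3
i=0: a=11 ⇒ p=11, q=1
…
i=2: a=4 ⇒ p=59, q=5
i=3: a=1 ⇒ p=71, q=6
→ (71, 6).  Check: 71²=5041, 140·6²=5040, difference 1.
(71+6√140)^2 = 10081 + 852√140
(71+6√140)^3 = 1431431 + 120978√140

71 6
10081 852
1431431 120978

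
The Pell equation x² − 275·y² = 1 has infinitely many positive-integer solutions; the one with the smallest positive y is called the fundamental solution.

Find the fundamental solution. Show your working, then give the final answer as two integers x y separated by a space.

√275 → a₀=16, period (1,1,2,1,1,32); ℓ=6 even so k=5
step 0: (16, 1)  from 16·(1,0) + (0,1)
…
step 2: (33, 2)  from 1·(17,1) + (16,1)
step 3: (83, 5)  from 2·(33,2) + (17,1)
step 4: (116, 7)  from 1·(83,5) + (33,2)
step 5: (199, 12)  from 1·(116,7) + (83,5)
(x₁, y₁) = (199, 12);  199² − 275·12² = 1 ✓

199 12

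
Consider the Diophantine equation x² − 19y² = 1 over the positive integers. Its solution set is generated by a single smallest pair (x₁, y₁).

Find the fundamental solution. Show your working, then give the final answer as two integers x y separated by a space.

170 39

√19 = [4; 2,1,3,1,2,8, …], period ℓ=6 (even) → k=5
k=0  a_k=4  p_k/q_k = 4/1
k=1  a_k=2  p_k/q_k = 9/2
k=2  a_k=1  p_k/q_k = 13/3
k=3  a_k=3  p_k/q_k = 48/11
k=4  a_k=1  p_k/q_k = 61/14
k=5  a_k=2  p_k/q_k = 170/39
(x₁, y₁) = (170, 39);  170² − 19·39² = 1 ✓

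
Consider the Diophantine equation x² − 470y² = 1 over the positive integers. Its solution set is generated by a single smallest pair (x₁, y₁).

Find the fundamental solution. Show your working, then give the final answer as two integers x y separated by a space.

√470 = [21; 1,2,8,2,1,42, …], period ℓ=6 (even) → k=5
i=0: a=21 ⇒ p=21, q=1
i=1: a=1 ⇒ p=22, q=1
i=2: a=2 ⇒ p=65, q=3
i=3: a=8 ⇒ p=542, q=25
i=4: a=2 ⇒ p=1149, q=53
i=5: a=1 ⇒ p=1691, q=78
(x₁, y₁) = (1691, 78);  1691² − 470·78² = 1 ✓

1691 78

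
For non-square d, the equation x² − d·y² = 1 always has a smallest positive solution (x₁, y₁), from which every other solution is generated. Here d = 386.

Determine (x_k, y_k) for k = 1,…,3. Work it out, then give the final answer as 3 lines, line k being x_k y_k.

d=386: √d = [19; 1,1,1,4,1,18,1,4,1,1,1,38] (ℓ=12, even), read p_11/q_11
step 0: (19, 1)  from 19·(1,0) + (0,1)
step 1: (20, 1)  from 1·(19,1) + (1,0)
step 2: (39, 2)  from 1·(20,1) + (19,1)
step 3: (59, 3)  from 1·(39,2) + (20,1)
…
step 7: (6621, 337)  from 1·(6287,320) + (334,17)
step 8: (32771, 1668)  from 4·(6621,337) + (6287,320)
step 9: (39392, 2005)  from 1·(32771,1668) + (6621,337)
step 10: (72163, 3673)  from 1·(39392,2005) + (32771,1668)
step 11: (111555, 5678)  from 1·(72163,3673) + (39392,2005)
(x₁, y₁) = (111555, 5678);  111555² − 386·5678² = 1 ✓
(x_2, y_2) = (111555·111555 + 386·5678·5678, 111555·5678 + 5678·111555) = (24889036049, 1266818580)
(x_3, y_3) = (111555·24889036049 + 386·5678·1266818580, 111555·1266818580 + 5678·24889036049) = (5552992832780835, 282639893378122)

111555 5678
24889036049 1266818580
5552992832780835 282639893378122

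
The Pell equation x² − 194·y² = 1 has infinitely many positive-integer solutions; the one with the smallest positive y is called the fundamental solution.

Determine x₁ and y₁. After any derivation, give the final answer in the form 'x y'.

195 14

√194 → a₀=13, period (1,12,1,26); ℓ=4 even so k=3
i=0: a=13 ⇒ p=13, q=1
…
i=2: a=12 ⇒ p=181, q=13
i=3: a=1 ⇒ p=195, q=14
fundamental: x₁=195, y₁=14  (since 38025 − 194·196 = 1)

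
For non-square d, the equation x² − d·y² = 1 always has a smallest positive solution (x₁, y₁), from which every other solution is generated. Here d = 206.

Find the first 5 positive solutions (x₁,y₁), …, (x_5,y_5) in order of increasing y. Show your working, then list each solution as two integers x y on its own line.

59535 4148
7088832449 493902360
844067279642895 58808954001052
100503090979990675201 7002382152411359280
11966903042143422416540175 833773642828811595468548

√206 = [14; 2,1,5,14,5,1,2,28, …], period ℓ=8 (even) → k=7
step 0: (14, 1)  from 14·(1,0) + (0,1)
step 1: (29, 2)  from 2·(14,1) + (1,0)
…
step 3: (244, 17)  from 5·(43,3) + (29,2)
step 4: (3459, 241)  from 14·(244,17) + (43,3)
…
step 6: (20998, 1463)  from 1·(17539,1222) + (3459,241)
step 7: (59535, 4148)  from 2·(20998,1463) + (17539,1222)
→ (59535, 4148).  Check: 59535²=3544416225, 206·4148²=3544416224, difference 1.
n=2: (59535,4148)∘(59535,4148) = (59535·59535+206·4148·4148, 59535·4148+4148·59535) = (7088832449,493902360)
n=3: (7088832449,493902360)∘(59535,4148) = (59535·7088832449+206·4148·493902360, 59535·493902360+4148·7088832449) = (844067279642895,58808954001052)
n=4: (844067279642895,58808954001052)∘(59535,4148) = (59535·844067279642895+206·4148·58808954001052, 59535·58808954001052+4148·844067279642895) = (100503090979990675201,7002382152411359280)
n=5: (100503090979990675201,7002382152411359280)∘(59535,4148) = (59535·100503090979990675201+206·4148·7002382152411359280, 59535·7002382152411359280+4148·100503090979990675201) = (11966903042143422416540175,833773642828811595468548)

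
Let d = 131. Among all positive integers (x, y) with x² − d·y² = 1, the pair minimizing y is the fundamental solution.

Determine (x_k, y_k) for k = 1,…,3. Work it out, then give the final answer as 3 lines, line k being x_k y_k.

√131 → a₀=11, period (2,4,11,4,2,22); ℓ=6 even so k=5
step 0: (11, 1)  from 11·(1,0) + (0,1)
…
step 2: (103, 9)  from 4·(23,2) + (11,1)
…
step 4: (4727, 413)  from 4·(1156,101) + (103,9)
step 5: (10610, 927)  from 2·(4727,413) + (1156,101)
fundamental: x₁=10610, y₁=927  (since 112572100 − 131·859329 = 1)
n=2: (10610,927)∘(10610,927) = (10610·10610+131·927·927, 10610·927+927·10610) = (225144199,19670940)
n=3: (225144199,19670940)∘(10610,927) = (10610·225144199+131·927·19670940, 10610·19670940+927·225144199) = (4777559892170,417417345873)

10610 927
225144199 19670940
4777559892170 417417345873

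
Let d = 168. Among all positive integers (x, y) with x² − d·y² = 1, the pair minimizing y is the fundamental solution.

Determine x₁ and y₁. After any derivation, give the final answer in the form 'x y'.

13 1

√168 → a₀=12, period (1,24); ℓ=2 even so k=1
k=0  a_k=12  p_k/q_k = 12/1
k=1  a_k=1  p_k/q_k = 13/1
→ (13, 1).  Check: 13²=169, 168·1²=168, difference 1.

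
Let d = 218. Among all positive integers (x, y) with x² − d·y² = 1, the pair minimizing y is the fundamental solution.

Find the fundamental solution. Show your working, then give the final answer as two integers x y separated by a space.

126003 8534

√218 = [14; 1,3,3,1,28, …], period ℓ=5 (odd) → k=9
k=0  a_k=14  p_k/q_k = 14/1
…
k=3  a_k=3  p_k/q_k = 192/13
…
k=5  a_k=28  p_k/q_k = 7220/489
…
k=8  a_k=3  p_k/q_k = 96370/6527
k=9  a_k=1  p_k/q_k = 126003/8534
(x₁, y₁) = (126003, 8534);  126003² − 218·8534² = 1 ✓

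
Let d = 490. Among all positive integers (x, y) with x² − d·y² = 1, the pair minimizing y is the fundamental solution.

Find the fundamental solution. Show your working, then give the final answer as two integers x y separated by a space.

1039681 46968

[22; 7,2,1,4,4,4,1,2,7,44] for √490; ℓ=10 ⇒ convergent index 9
a_0=22:  p_0=22·1+0=22,  q_0=22·0+1=1
…
a_2=2:  p_2=2·155+22=332,  q_2=2·7+1=15
a_3=1:  p_3=1·332+155=487,  q_3=1·15+7=22
a_4=4:  p_4=4·487+332=2280,  q_4=4·22+15=103
a_5=4:  p_5=4·2280+487=9607,  q_5=4·103+22=434
a_6=4:  p_6=4·9607+2280=40708,  q_6=4·434+103=1839
a_7=1:  p_7=1·40708+9607=50315,  q_7=1·1839+434=2273
a_8=2:  p_8=2·50315+40708=141338,  q_8=2·2273+1839=6385
a_9=7:  p_9=7·141338+50315=1039681,  q_9=7·6385+2273=46968
→ (1039681, 46968).  Check: 1039681²=1080936581761, 490·46968²=1080936581760, difference 1.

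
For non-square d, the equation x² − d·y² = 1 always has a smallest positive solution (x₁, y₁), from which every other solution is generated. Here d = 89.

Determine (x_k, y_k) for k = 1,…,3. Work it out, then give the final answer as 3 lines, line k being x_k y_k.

d=89: √d = [9; 2,3,3,2,18] (ℓ=5, odd), read p_9/q_9
a_0=9:  p_0=9·1+0=9,  q_0=9·0+1=1
a_1=2:  p_1=2·9+1=19,  q_1=2·1+0=2
a_2=3:  p_2=3·19+9=66,  q_2=3·2+1=7
a_3=3:  p_3=3·66+19=217,  q_3=3·7+2=23
…
a_6=2:  p_6=2·9217+500=18934,  q_6=2·977+53=2007
…
a_8=3:  p_8=3·66019+18934=216991,  q_8=3·6998+2007=23001
a_9=2:  p_9=2·216991+66019=500001,  q_9=2·23001+6998=53000
(x₁, y₁) = (500001, 53000);  500001² − 89·53000² = 1 ✓
k=2:  x_2 = 500001·500001+89·53000·53000 = 500002000001,  y_2 = 500001·53000+53000·500001 = 53000106000
k=3:  x_3 = 500001·500002000001+89·53000·53000106000 = 500003000004500001,  y_3 = 500001·53000106000+53000·500002000001 = 53000212000159000

500001 53000
500002000001 53000106000
500003000004500001 53000212000159000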